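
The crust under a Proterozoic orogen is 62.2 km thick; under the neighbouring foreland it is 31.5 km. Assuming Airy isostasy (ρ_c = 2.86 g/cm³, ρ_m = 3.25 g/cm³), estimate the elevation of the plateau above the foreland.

Excess crust Δ = 62.2 km − 31.5 km = 30.7 km, split between elevation h and root r with h + r = Δ.
Airy balance ρ_c h = (ρ_m − ρ_c) r gives r = h ρ_c/(ρ_m − ρ_c), so h (1 + ρ_c/(ρ_m − ρ_c)) = Δ, i.e. h = Δ (ρ_m − ρ_c)/ρ_m.
h = 30.7 km × 0.39/3.25 = 3.68 km.

3.68 km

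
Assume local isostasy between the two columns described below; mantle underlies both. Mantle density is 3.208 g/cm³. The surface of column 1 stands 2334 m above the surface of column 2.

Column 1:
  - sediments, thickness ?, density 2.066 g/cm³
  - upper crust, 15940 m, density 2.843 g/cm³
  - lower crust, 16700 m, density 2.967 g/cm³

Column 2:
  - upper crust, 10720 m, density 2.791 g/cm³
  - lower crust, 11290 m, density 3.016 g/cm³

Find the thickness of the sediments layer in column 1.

3750 m

Take the compensation level at the base of the deeper column (depth z_c below the surface of column 1) and equate Σ ρ_i t_i down to z_c; mantle fills any gap and the z_c terms cancel.
Column 1: x×2.066 + 15940×2.843 + 16700×2.967 + (z_c − 32640 − x)×3.208
Column 2: 2334×0 + 10720×2.791 + 11290×3.016 + (z_c − 2334 − 22010)×3.208
The z_c×3.208 term appears on both sides and cancels. Collect the known terms of each column as K = Σ(ρt)_known − 3.208 × (depth of known layers): K_1 = 94866.32 − 3.208×32640 = −9842.8; K_2 = 63970.16 − 3.208×(2334 + 22010) = −14125.392.
Balance: K_1 − x×(3.208 − 2.066) = K_2, so x = (K_1 − K_2)/(3.208 − 2.066) = 4282.59/1.142 = 3750 m.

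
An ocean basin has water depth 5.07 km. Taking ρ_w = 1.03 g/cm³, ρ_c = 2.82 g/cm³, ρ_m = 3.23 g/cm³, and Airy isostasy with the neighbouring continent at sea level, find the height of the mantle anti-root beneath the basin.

22.1 km

In Airy isostatic equilibrium: replacing crust with seawater at the top is compensated by replacing crust with mantle at the base: d (ρ_c − ρ_w) = a (ρ_m − ρ_c).
a = d (ρ_c − ρ_w)/(ρ_m − ρ_c) = 5.07 km × 1.79/0.41 = 22.1 km.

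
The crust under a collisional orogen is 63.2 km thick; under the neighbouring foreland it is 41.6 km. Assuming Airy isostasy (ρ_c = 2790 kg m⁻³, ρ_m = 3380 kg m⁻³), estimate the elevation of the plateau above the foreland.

3.77 km

Excess crust Δ = 63.2 km − 41.6 km = 21.6 km, split between elevation h and root r with h + r = Δ.
Airy balance ρ_c h = (ρ_m − ρ_c) r gives r = h ρ_c/(ρ_m − ρ_c), so h (1 + ρ_c/(ρ_m − ρ_c)) = Δ, i.e. h = Δ (ρ_m − ρ_c)/ρ_m.
h = 21.6 km × 590/3380 = 3.77 km.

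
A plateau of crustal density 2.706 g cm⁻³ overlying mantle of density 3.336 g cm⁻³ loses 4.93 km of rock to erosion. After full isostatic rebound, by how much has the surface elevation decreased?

Rebound u = e ρ_c/ρ_m = 4.93 km × 2.706/3.336 = 3.999 km.
Net surface drop = e − u = 4.93 km − 3.999 km = e (ρ_m − ρ_c)/ρ_m = 0.931 km.

0.931 km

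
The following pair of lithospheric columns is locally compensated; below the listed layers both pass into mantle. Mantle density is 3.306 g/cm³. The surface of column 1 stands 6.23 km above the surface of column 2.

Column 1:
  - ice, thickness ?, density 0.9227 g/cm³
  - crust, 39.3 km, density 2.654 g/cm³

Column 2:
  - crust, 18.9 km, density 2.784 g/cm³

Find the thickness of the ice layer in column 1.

Take the compensation level at the base of the deeper column (depth z_c below the surface of column 1) and equate Σ ρ_i t_i down to z_c; mantle fills any gap and the z_c terms cancel.
Column 1: x×0.9227 + 39.3×2.654 + (z_c − 39.3 − x)×3.306
Column 2: 6.23×0 + 18.9×2.784 + (z_c − 6.23 − 18.9)×3.306
The z_c×3.306 term appears on both sides and cancels. Collect the known terms of each column as K = Σ(ρt)_known − 3.306 × (depth of known layers): K_1 = 104.3022 − 3.306×39.3 = −25.6236; K_2 = 52.6176 − 3.306×(6.23 + 18.9) = −30.46218.
Balance: K_1 − x×(3.306 − 0.9227) = K_2, so x = (K_1 − K_2)/(3.306 − 0.9227) = 4.83858/2.3833 = 2.03 km.

2.03 km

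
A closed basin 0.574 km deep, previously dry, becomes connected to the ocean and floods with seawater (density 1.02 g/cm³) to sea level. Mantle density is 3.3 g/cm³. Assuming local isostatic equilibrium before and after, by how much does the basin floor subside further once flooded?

0.257 km

After flooding the water column is d + s deep. Its weight must equal the weight of mantle displaced by the extra subsidence s: (d + s) ρ_w = s ρ_m.
s = d ρ_w / (ρ_m − ρ_w) = 0.574 km × 1.02/(3.3 − 1.02) = 0.257 km.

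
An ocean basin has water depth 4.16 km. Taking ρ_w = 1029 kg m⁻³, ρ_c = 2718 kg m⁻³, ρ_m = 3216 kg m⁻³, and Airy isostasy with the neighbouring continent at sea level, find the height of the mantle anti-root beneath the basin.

Equating mass per unit area of the two columns: replacing crust with seawater at the top is compensated by replacing crust with mantle at the base: d (ρ_c − ρ_w) = a (ρ_m − ρ_c).
a = d (ρ_c − ρ_w)/(ρ_m − ρ_c) = 4.16 km × 1689/498 = 14.1 km.

14.1 km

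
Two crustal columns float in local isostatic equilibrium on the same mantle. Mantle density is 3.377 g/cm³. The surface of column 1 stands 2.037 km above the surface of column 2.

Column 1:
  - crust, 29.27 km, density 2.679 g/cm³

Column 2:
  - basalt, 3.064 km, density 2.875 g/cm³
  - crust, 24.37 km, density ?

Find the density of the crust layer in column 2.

2.88 g/cm³

Take the compensation level at the base of the deeper column (depth z_c below the surface of column 1) and equate Σ ρ_i t_i down to z_c; mantle fills any gap and the z_c terms cancel.
Column 1: 29.27×2.679 + (z_c − 29.27)×3.377
Column 2: 2.037×0 + 3.064×2.875 + 24.37×ρ + (z_c − 2.037 − 27.434)×3.377
The z_c×3.377 term appears on both sides and cancels. Collect the known terms of each column as K = Σ(ρt)_known − 3.377 × (depth of known layers): K_1 = 78.41433 − 3.377×29.27 = −20.43046; K_2 = 8.809 − 3.377×(2.037 + 27.434) = −90.714567.
Balance: K_1 = K_2 + 24.37×ρ, so ρ = (K_1 − K_2)/24.37 = 70.2841/24.37 = 2.88 g/cm³.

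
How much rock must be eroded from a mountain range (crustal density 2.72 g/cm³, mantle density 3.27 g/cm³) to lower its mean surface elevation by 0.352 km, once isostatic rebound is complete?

2.09 km

Net drop Δ = e − u = e − e ρ_c/ρ_m = e (ρ_m − ρ_c)/ρ_m.
e = Δ ρ_m/(ρ_m − ρ_c) = 0.352 km × 3.27/0.55 = 2.09 km.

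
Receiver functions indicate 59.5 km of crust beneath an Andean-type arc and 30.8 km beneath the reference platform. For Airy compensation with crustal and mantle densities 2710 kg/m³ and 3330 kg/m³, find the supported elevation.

Excess crust Δ = 59.5 km − 30.8 km = 28.7 km, split between elevation h and root r with h + r = Δ.
Airy balance ρ_c h = (ρ_m − ρ_c) r gives r = h ρ_c/(ρ_m − ρ_c), so h (1 + ρ_c/(ρ_m − ρ_c)) = Δ, i.e. h = Δ (ρ_m − ρ_c)/ρ_m.
h = 28.7 km × 620/3330 = 5.34 km.

5.34 km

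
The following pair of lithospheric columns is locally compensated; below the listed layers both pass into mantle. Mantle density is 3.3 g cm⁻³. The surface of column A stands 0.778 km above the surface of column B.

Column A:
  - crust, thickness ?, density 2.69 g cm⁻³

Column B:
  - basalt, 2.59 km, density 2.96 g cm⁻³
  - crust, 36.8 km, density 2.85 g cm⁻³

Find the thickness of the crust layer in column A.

Take the compensation level at the base of the deeper column (depth z_c below the surface of column A) and equate Σ ρ_i t_i down to z_c; mantle fills any gap and the z_c terms cancel.
Column A: x×2.69 + (z_c − 0 − x)×3.3
Column B: 0.778×0 + 2.59×2.96 + 36.8×2.85 + (z_c − 0.778 − 39.39)×3.3
The z_c×3.3 term appears on both sides and cancels. Collect the known terms of each column as K = Σ(ρt)_known − 3.3 × (depth of known layers): K_A = 0 − 3.3×0 = 0; K_B = 112.5464 − 3.3×(0.778 + 39.39) = −20.008.
Balance: K_A − x×(3.3 − 2.69) = K_B, so x = (K_A − K_B)/(3.3 − 2.69) = 20.008/0.61 = 32.8 km.

32.8 km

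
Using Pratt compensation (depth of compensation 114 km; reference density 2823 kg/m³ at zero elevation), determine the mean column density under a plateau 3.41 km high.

Pratt balance: ρ_ref D = ρ (D + h).
ρ = ρ_ref D/(D + h) = 2823 × 114 km/(114 km + 3.41 km) = 2740 kg/m³.

2740 kg/m³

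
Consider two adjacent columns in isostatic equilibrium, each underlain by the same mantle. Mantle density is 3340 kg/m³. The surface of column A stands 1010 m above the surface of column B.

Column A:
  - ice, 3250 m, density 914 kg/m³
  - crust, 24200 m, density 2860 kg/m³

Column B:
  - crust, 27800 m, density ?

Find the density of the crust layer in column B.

2760 kg/m³

Take the compensation level at the base of the deeper column (depth z_c below the surface of column A) and equate Σ ρ_i t_i down to z_c; mantle fills any gap and the z_c terms cancel.
Column A: 3250×914 + 24200×2860 + (z_c − 27450)×3340
Column B: 1010×0 + 27800×ρ + (z_c − 1010 − 27800)×3340
The z_c×3340 term appears on both sides and cancels. Collect the known terms of each column as K = Σ(ρt)_known − 3340 × (depth of known layers): K_A = 72182500 − 3340×27450 = −19500500; K_B = 0 − 3340×(1010 + 27800) = −96225400.
Balance: K_A = K_B + 27800×ρ, so ρ = (K_A − K_B)/27800 = 76724900/27800 = 2760 kg/m³.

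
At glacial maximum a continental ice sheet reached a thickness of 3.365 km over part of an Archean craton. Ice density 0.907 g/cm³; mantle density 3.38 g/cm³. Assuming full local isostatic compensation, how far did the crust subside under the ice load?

Isostatic balance requires: the ice load ρ_ice t is balanced by mantle displaced below, ρ_m s.
s = t ρ_ice / ρ_m = 3.365 km × 0.907/3.38 = 0.903 km.

0.903 km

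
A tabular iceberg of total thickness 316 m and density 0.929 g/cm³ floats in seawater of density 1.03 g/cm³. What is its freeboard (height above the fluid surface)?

Floating equilibrium: submerged depth d = t ρ_obj/ρ_fluid = 316 m × 0.929/1.03 = 285 m.
Freeboard = t − d = 316 m − 285 m = 31 m.

31 m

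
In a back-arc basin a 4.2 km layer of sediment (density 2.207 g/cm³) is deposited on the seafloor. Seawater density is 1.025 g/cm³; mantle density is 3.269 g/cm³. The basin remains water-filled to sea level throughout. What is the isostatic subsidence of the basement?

Submarine loading: the sediment displaces seawater, and the subsidence is in turn flooded, so s (ρ_m − ρ_w) = t (ρ_sed − ρ_w).
s = 4.2 km × (2.207 − 1.025) / (3.269 − 1.025) = 2.21 km.

2.21 km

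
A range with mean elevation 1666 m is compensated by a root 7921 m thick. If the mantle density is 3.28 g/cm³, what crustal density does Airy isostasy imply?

2.71 g/cm³

ρ_c h = (ρ_m − ρ_c) r → ρ_c (h + r) = ρ_m r → ρ_c = ρ_m r / (h + r).
ρ_c = 3.28 × 7921 m / (1666 m + 7921 m) = 2.71 g/cm³.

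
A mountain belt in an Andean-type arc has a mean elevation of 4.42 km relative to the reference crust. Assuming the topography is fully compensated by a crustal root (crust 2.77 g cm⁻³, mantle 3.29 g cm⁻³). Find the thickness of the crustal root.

23.5 km

Equating mass per unit area of the two columns: the weight of the topography is balanced by the buoyancy of the root, ρ_c h = (ρ_m − ρ_c) r.
r = h · ρ_c / (ρ_m − ρ_c) = 4.42 km × 2.77 / (3.29 − 2.77) = 23.5 km.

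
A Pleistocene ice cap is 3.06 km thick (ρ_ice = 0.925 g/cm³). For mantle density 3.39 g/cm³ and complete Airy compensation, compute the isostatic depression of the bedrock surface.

0.835 km

By Archimedes' principle applied to the lithosphere: the ice load ρ_ice t is balanced by mantle displaced below, ρ_m s.
s = t ρ_ice / ρ_m = 3.06 km × 0.925/3.39 = 0.835 km.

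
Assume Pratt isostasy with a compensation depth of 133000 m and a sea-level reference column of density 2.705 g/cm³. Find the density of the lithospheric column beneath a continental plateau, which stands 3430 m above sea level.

Pratt balance: ρ_ref D = ρ (D + h).
ρ = ρ_ref D/(D + h) = 2.705 × 133000 m/(133000 m + 3430 m) = 2.64 g/cm³.

2.64 g/cm³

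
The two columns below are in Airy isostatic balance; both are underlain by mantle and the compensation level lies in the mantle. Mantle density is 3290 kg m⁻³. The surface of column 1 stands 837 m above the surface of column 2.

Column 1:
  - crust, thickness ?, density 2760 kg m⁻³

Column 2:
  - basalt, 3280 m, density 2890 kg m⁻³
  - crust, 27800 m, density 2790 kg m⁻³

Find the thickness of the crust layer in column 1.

Take the compensation level at the base of the deeper column (depth z_c below the surface of column 1) and equate Σ ρ_i t_i down to z_c; mantle fills any gap and the z_c terms cancel.
Column 1: x×2760 + (z_c − 0 − x)×3290
Column 2: 837×0 + 3280×2890 + 27800×2790 + (z_c − 837 − 31080)×3290
The z_c×3290 term appears on both sides and cancels. Collect the known terms of each column as K = Σ(ρt)_known − 3290 × (depth of known layers): K_1 = 0 − 3290×0 = 0; K_2 = 87041200 − 3290×(837 + 31080) = −17965730.
Balance: K_1 − x×(3290 − 2760) = K_2, so x = (K_1 − K_2)/(3290 − 2760) = 17965700/530 = 33900 m.

33900 m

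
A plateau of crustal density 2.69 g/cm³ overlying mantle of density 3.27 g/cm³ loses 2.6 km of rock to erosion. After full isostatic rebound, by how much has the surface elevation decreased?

0.461 km

Rebound u = e ρ_c/ρ_m = 2.6 km × 2.69/3.27 = 2.139 km.
Net surface drop = e − u = 2.6 km − 2.139 km = e (ρ_m − ρ_c)/ρ_m = 0.461 km.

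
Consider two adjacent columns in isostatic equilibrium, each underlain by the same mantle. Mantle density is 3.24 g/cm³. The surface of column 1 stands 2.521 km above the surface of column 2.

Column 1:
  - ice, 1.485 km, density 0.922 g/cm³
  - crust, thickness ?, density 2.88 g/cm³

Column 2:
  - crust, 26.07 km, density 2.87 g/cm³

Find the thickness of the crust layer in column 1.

Take the compensation level at the base of the deeper column (depth z_c below the surface of column 1) and equate Σ ρ_i t_i down to z_c; mantle fills any gap and the z_c terms cancel.
Column 1: 1.485×0.922 + x×2.88 + (z_c − 1.485 − x)×3.24
Column 2: 2.521×0 + 26.07×2.87 + (z_c − 2.521 − 26.07)×3.24
The z_c×3.24 term appears on both sides and cancels. Collect the known terms of each column as K = Σ(ρt)_known − 3.24 × (depth of known layers): K_1 = 1.36917 − 3.24×1.485 = −3.44223; K_2 = 74.8209 − 3.24×(2.521 + 26.07) = −17.81394.
Balance: K_1 − x×(3.24 − 2.88) = K_2, so x = (K_1 − K_2)/(3.24 − 2.88) = 14.3717/0.36 = 39.9 km.

39.9 km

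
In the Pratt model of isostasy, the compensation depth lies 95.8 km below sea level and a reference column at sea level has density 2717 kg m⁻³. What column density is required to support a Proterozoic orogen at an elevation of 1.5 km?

2680 kg m⁻³

Pratt balance: ρ_ref D = ρ (D + h).
ρ = ρ_ref D/(D + h) = 2717 × 95.8 km/(95.8 km + 1.5 km) = 2680 kg m⁻³.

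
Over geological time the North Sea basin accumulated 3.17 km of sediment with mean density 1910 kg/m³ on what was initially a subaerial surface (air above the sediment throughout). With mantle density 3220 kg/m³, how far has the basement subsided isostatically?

1.88 km

Subaerial load: s = t ρ_sed / ρ_m = 3.17 km × 1910/3220 = 1.88 km.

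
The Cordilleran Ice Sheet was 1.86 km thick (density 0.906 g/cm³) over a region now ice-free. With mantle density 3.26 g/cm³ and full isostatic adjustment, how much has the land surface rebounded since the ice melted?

0.517 km

Removing the load lets mantle flow back in; uplift u satisfies ρ_ice t = ρ_m u.
u = t ρ_ice/ρ_m = 1.86 km × 0.906/3.26 = 0.517 km.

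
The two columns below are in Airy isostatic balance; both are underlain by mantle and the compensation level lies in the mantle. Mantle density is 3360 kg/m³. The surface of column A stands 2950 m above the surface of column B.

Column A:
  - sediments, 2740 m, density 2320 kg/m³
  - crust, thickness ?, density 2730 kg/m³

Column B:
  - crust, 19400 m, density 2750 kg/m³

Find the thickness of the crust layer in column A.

Take the compensation level at the base of the deeper column (depth z_c below the surface of column A) and equate Σ ρ_i t_i down to z_c; mantle fills any gap and the z_c terms cancel.
Column A: 2740×2320 + x×2730 + (z_c − 2740 − x)×3360
Column B: 2950×0 + 19400×2750 + (z_c − 2950 − 19400)×3360
The z_c×3360 term appears on both sides and cancels. Collect the known terms of each column as K = Σ(ρt)_known − 3360 × (depth of known layers): K_A = 6356800 − 3360×2740 = −2849600; K_B = 53350000 − 3360×(2950 + 19400) = −21746000.
Balance: K_A − x×(3360 − 2730) = K_B, so x = (K_A − K_B)/(3360 − 2730) = 18896400/630 = 30000 m.

30000 m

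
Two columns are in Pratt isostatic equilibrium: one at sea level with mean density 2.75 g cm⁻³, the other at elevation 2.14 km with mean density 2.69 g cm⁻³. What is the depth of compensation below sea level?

ρ_ref D = ρ (D + h) → D (ρ_ref − ρ) = ρ h.
D = ρ h/(ρ_ref − ρ) = 2.69 × 2.14 km/(2.75 − 2.69) = 95.9 km.

95.9 km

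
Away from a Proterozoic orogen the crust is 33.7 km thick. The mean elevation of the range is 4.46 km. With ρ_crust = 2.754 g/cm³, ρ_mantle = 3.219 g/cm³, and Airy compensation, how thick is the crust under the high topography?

64.6 km

Root depth r = h ρ_c / (ρ_m − ρ_c) = 4.46 km × 2.754 / 0.465 = 26.41 km.
Total thickness = T + h + r = 33.7 km + 4.46 km + 26.41 km = 64.6 km.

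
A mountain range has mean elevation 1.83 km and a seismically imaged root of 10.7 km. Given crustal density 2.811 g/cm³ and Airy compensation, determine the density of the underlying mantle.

Airy balance: ρ_c h = (ρ_m − ρ_c) r → ρ_m = ρ_c (1 + h/r).
ρ_m = 2.811 × (1 + 1.83 km/10.7 km) = 3.29 g/cm³.

3.29 g/cm³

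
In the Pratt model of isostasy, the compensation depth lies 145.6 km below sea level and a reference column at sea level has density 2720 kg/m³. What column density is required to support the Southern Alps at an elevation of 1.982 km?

Pratt balance: ρ_ref D = ρ (D + h).
ρ = ρ_ref D/(D + h) = 2720 × 145.6 km/(145.6 km + 1.982 km) = 2680 kg/m³.

2680 kg/m³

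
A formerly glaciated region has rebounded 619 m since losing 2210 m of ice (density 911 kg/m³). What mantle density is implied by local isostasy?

3250 kg/m³

ρ_m = ρ_ice t / u = 911 × 2210 m/619 m = 3250 kg/m³.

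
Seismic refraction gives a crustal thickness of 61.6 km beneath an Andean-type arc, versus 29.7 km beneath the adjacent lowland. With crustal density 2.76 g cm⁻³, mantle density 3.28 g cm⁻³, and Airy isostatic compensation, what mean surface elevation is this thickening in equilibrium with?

Excess crust Δ = 61.6 km − 29.7 km = 31.9 km, split between elevation h and root r with h + r = Δ.
Airy balance ρ_c h = (ρ_m − ρ_c) r gives r = h ρ_c/(ρ_m − ρ_c), so h (1 + ρ_c/(ρ_m − ρ_c)) = Δ, i.e. h = Δ (ρ_m − ρ_c)/ρ_m.
h = 31.9 km × 0.52/3.28 = 5.06 km.

5.06 km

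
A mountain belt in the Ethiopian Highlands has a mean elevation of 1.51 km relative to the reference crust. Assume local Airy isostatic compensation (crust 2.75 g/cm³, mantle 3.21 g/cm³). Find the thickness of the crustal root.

In Airy isostatic equilibrium: the weight of the topography is balanced by the buoyancy of the root, ρ_c h = (ρ_m − ρ_c) r.
r = h · ρ_c / (ρ_m − ρ_c) = 1.51 km × 2.75 / (3.21 − 2.75) = 9.03 km.

9.03 km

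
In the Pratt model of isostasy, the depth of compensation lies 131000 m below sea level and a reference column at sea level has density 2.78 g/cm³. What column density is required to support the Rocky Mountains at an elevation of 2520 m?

Pratt balance: ρ_ref D = ρ (D + h).
ρ = ρ_ref D/(D + h) = 2.78 × 131000 m/(131000 m + 2520 m) = 2.73 g/cm³.

2.73 g/cm³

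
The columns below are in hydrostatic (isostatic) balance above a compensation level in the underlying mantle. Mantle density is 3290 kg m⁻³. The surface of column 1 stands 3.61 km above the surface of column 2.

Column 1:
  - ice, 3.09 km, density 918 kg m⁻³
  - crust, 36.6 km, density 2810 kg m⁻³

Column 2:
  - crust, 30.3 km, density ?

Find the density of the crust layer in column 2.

2860 kg m⁻³

Take the compensation level at the base of the deeper column (depth z_c below the surface of column 1) and equate Σ ρ_i t_i down to z_c; mantle fills any gap and the z_c terms cancel.
Column 1: 3.09×918 + 36.6×2810 + (z_c − 39.69)×3290
Column 2: 3.61×0 + 30.3×ρ + (z_c − 3.61 − 30.3)×3290
The z_c×3290 term appears on both sides and cancels. Collect the known terms of each column as K = Σ(ρt)_known − 3290 × (depth of known layers): K_1 = 105682.62 − 3290×39.69 = −24897.48; K_2 = 0 − 3290×(3.61 + 30.3) = −111563.9.
Balance: K_1 = K_2 + 30.3×ρ, so ρ = (K_1 − K_2)/30.3 = 86666.4/30.3 = 2860 kg m⁻³.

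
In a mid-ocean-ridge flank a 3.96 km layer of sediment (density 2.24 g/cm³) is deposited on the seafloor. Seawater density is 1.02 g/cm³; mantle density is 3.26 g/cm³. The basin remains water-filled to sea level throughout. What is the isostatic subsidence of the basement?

2.16 km

Submarine loading: the sediment displaces seawater, and the subsidence is in turn flooded, so s (ρ_m − ρ_w) = t (ρ_sed − ρ_w).
s = 3.96 km × (2.24 − 1.02) / (3.26 − 1.02) = 2.16 km.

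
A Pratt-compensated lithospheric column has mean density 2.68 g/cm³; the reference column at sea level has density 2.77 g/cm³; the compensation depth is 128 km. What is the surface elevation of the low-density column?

ρ_ref D = ρ (D + h) → h = D (ρ_ref − ρ)/ρ.
h = 128 km × (2.77 − 2.68)/2.68 = 4.3 km.

4.3 km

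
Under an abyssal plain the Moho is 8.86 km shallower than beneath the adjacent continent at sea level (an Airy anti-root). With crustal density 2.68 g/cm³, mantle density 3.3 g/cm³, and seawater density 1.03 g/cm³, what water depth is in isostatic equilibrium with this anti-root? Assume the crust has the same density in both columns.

3.33 km

Replacing a thickness d of crust by seawater at the top must be balanced by replacing crust with mantle at the base: d (ρ_c − ρ_w) = a (ρ_m − ρ_c).
d = a (ρ_m − ρ_c)/(ρ_c − ρ_w) = 8.86 km × 0.62/1.65 = 3.33 km.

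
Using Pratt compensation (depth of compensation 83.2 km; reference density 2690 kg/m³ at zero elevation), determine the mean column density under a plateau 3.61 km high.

2580 kg/m³

Pratt balance: ρ_ref D = ρ (D + h).
ρ = ρ_ref D/(D + h) = 2690 × 83.2 km/(83.2 km + 3.61 km) = 2580 kg/m³.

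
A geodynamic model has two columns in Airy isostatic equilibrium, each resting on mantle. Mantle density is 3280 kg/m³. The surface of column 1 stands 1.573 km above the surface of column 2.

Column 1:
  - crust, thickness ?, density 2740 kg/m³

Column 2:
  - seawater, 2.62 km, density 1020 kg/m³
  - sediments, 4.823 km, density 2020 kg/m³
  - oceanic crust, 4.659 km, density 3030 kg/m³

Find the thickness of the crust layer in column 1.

33.9 km

Take the compensation level at the base of the deeper column (depth z_c below the surface of column 1) and equate Σ ρ_i t_i down to z_c; mantle fills any gap and the z_c terms cancel.
Column 1: x×2740 + (z_c − 0 − x)×3280
Column 2: 1.573×0 + 2.62×1020 + 4.823×2020 + 4.659×3030 + (z_c − 1.573 − 12.102)×3280
The z_c×3280 term appears on both sides and cancels. Collect the known terms of each column as K = Σ(ρt)_known − 3280 × (depth of known layers): K_1 = 0 − 3280×0 = 0; K_2 = 26531.63 − 3280×(1.573 + 12.102) = −18322.37.
Balance: K_1 − x×(3280 − 2740) = K_2, so x = (K_1 − K_2)/(3280 − 2740) = 18322.4/540 = 33.9 km.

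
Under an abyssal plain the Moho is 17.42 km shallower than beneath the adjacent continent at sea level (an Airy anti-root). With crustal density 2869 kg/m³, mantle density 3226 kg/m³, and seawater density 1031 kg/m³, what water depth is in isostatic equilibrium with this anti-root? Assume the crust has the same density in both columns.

3.38 km

Replacing a thickness d of crust by seawater at the top must be balanced by replacing crust with mantle at the base: d (ρ_c − ρ_w) = a (ρ_m − ρ_c).
d = a (ρ_m − ρ_c)/(ρ_c − ρ_w) = 17.42 km × 357/1838 = 3.38 km.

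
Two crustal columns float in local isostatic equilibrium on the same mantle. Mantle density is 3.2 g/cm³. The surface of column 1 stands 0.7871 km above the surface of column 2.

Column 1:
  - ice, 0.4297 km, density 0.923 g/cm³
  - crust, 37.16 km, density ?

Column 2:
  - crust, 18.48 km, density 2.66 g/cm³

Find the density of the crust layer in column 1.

Take the compensation level at the base of the deeper column (depth z_c below the surface of column 1) and equate Σ ρ_i t_i down to z_c; mantle fills any gap and the z_c terms cancel.
Column 1: 0.4297×0.923 + 37.16×ρ + (z_c − 37.5897)×3.2
Column 2: 0.7871×0 + 18.48×2.66 + (z_c − 0.7871 − 18.48)×3.2
The z_c×3.2 term appears on both sides and cancels. Collect the known terms of each column as K = Σ(ρt)_known − 3.2 × (depth of known layers): K_1 = 0.3966131 − 3.2×37.5897 = −119.890427; K_2 = 49.1568 − 3.2×(0.7871 + 18.48) = −12.49792.
Balance: K_1 + 37.16×ρ = K_2, so ρ = (K_2 − K_1)/37.16 = 107.393/37.16 = 2.89 g/cm³.

2.89 g/cm³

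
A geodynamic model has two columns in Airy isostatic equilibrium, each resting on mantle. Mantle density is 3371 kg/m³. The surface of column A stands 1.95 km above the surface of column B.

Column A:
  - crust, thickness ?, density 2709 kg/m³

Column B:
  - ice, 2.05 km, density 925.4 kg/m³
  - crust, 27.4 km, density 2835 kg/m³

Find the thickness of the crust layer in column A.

Take the compensation level at the base of the deeper column (depth z_c below the surface of column A) and equate Σ ρ_i t_i down to z_c; mantle fills any gap and the z_c terms cancel.
Column A: x×2709 + (z_c − 0 − x)×3371
Column B: 1.95×0 + 2.05×925.4 + 27.4×2835 + (z_c − 1.95 − 29.45)×3371
The z_c×3371 term appears on both sides and cancels. Collect the known terms of each column as K = Σ(ρt)_known − 3371 × (depth of known layers): K_A = 0 − 3371×0 = 0; K_B = 79576.07 − 3371×(1.95 + 29.45) = −26273.33.
Balance: K_A − x×(3371 − 2709) = K_B, so x = (K_A − K_B)/(3371 − 2709) = 26273.3/662 = 39.7 km.

39.7 km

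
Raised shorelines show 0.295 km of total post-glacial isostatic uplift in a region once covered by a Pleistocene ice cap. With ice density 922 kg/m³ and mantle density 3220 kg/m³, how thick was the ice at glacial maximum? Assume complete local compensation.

1.03 km

u = t ρ_ice/ρ_m → t = u ρ_m/ρ_ice = 0.295 km × 3220/922 = 1.03 km.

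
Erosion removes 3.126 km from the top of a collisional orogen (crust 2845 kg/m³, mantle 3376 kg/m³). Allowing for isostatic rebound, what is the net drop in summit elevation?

0.492 km

Rebound u = e ρ_c/ρ_m = 3.126 km × 2845/3376 = 2.634 km.
Net surface drop = e − u = 3.126 km − 2.634 km = e (ρ_m − ρ_c)/ρ_m = 0.492 km.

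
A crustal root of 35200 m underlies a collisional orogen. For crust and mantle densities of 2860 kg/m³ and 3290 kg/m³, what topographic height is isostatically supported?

For local isostatic compensation: ρ_c h = (ρ_m − ρ_c) r.
h = r (ρ_m − ρ_c) / ρ_c = 35200 m × (3290 − 2860) / 2860 = 5290 m.

5290 m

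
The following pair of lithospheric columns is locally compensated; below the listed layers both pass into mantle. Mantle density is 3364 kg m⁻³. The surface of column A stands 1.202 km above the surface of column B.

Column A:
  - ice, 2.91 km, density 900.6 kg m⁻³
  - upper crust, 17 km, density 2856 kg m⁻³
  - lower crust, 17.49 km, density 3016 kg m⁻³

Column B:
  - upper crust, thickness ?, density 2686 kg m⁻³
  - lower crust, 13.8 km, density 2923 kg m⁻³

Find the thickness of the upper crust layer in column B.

Take the compensation level at the base of the deeper column (depth z_c below the surface of column A) and equate Σ ρ_i t_i down to z_c; mantle fills any gap and the z_c terms cancel.
Column A: 2.91×900.6 + 17×2856 + 17.49×3016 + (z_c − 37.4)×3364
Column B: 1.202×0 + x×2686 + 13.8×2923 + (z_c − 1.202 − 13.8 − x)×3364
The z_c×3364 term appears on both sides and cancels. Collect the known terms of each column as K = Σ(ρt)_known − 3364 × (depth of known layers): K_A = 103922.586 − 3364×37.4 = −21891.014; K_B = 40337.4 − 3364×(1.202 + 13.8) = −10129.328.
Balance: K_A = K_B − x×(3364 − 2686), so x = (K_B − K_A)/(3364 − 2686) = 11761.7/678 = 17.3 km.

17.3 km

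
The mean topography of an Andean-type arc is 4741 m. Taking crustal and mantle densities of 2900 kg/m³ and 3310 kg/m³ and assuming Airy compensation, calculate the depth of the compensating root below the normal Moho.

33500 m

In Airy isostatic equilibrium: the weight of the topography is balanced by the buoyancy of the root, ρ_c h = (ρ_m − ρ_c) r.
r = h · ρ_c / (ρ_m − ρ_c) = 4741 m × 2900 / (3310 − 2900) = 33500 m.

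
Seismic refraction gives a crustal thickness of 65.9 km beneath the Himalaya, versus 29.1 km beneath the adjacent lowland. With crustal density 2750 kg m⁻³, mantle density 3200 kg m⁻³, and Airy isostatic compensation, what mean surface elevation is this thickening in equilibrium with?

5.17 km

Excess crust Δ = 65.9 km − 29.1 km = 36.8 km, split between elevation h and root r with h + r = Δ.
Airy balance ρ_c h = (ρ_m − ρ_c) r gives r = h ρ_c/(ρ_m − ρ_c), so h (1 + ρ_c/(ρ_m − ρ_c)) = Δ, i.e. h = Δ (ρ_m − ρ_c)/ρ_m.
h = 36.8 km × 450/3200 = 5.17 km.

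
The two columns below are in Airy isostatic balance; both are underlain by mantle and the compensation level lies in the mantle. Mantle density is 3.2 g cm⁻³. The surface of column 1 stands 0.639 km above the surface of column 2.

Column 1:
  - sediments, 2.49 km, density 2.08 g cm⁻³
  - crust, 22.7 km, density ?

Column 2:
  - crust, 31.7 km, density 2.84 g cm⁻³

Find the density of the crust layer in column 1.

Take the compensation level at the base of the deeper column (depth z_c below the surface of column 1) and equate Σ ρ_i t_i down to z_c; mantle fills any gap and the z_c terms cancel.
Column 1: 2.49×2.08 + 22.7×ρ + (z_c − 25.19)×3.2
Column 2: 0.639×0 + 31.7×2.84 + (z_c − 0.639 − 31.7)×3.2
The z_c×3.2 term appears on both sides and cancels. Collect the known terms of each column as K = Σ(ρt)_known − 3.2 × (depth of known layers): K_1 = 5.1792 − 3.2×25.19 = −75.4288; K_2 = 90.028 − 3.2×(0.639 + 31.7) = −13.4568.
Balance: K_1 + 22.7×ρ = K_2, so ρ = (K_2 − K_1)/22.7 = 61.972/22.7 = 2.73 g cm⁻³.

2.73 g cm⁻³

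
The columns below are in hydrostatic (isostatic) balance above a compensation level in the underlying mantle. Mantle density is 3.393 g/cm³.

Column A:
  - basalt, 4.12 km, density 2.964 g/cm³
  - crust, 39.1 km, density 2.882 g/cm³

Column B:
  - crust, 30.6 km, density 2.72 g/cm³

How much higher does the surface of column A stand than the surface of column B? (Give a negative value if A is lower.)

For any compensation level in the mantle, the mantle terms cancel and isostasy reduces to e = (Σt_A − Σt_B) − (Σ(ρt)_A − Σ(ρt)_B) / ρ_m.
Σt_A = 43.22 km; Σt_B = 30.6 km; Σ(ρt)_A = 124.89788; Σ(ρt)_B = 83.232 (in km·g/cm³).
e = (43.22 − 30.6) − (124.89788 − 83.232) / 3.393 = 0.34 km.

0.34 km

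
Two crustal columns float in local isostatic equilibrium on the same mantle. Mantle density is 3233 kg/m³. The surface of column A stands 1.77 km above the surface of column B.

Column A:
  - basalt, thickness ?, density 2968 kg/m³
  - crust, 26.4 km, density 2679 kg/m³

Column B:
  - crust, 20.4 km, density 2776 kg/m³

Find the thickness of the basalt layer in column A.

Take the compensation level at the base of the deeper column (depth z_c below the surface of column A) and equate Σ ρ_i t_i down to z_c; mantle fills any gap and the z_c terms cancel.
Column A: x×2968 + 26.4×2679 + (z_c − 26.4 − x)×3233
Column B: 1.77×0 + 20.4×2776 + (z_c − 1.77 − 20.4)×3233
The z_c×3233 term appears on both sides and cancels. Collect the known terms of each column as K = Σ(ρt)_known − 3233 × (depth of known layers): K_A = 70725.6 − 3233×26.4 = −14625.6; K_B = 56630.4 − 3233×(1.77 + 20.4) = −15045.21.
Balance: K_A − x×(3233 − 2968) = K_B, so x = (K_A − K_B)/(3233 − 2968) = 419.61/265 = 1.58 km.

1.58 km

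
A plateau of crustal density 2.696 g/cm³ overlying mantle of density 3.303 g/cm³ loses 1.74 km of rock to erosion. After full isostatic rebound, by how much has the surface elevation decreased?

Rebound u = e ρ_c/ρ_m = 1.74 km × 2.696/3.303 = 1.42 km.
Net surface drop = e − u = 1.74 km − 1.42 km = e (ρ_m − ρ_c)/ρ_m = 0.32 km.

0.32 km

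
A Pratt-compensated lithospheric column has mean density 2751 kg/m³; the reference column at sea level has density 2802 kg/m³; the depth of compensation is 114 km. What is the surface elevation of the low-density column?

2.11 km

ρ_ref D = ρ (D + h) → h = D (ρ_ref − ρ)/ρ.
h = 114 km × (2802 − 2751)/2751 = 2.11 km.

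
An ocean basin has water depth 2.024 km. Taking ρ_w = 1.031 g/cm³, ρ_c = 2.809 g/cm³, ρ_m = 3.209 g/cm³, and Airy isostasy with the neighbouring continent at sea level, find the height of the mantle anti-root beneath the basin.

For local isostatic compensation: replacing crust with seawater at the top is compensated by replacing crust with mantle at the base: d (ρ_c − ρ_w) = a (ρ_m − ρ_c).
a = d (ρ_c − ρ_w)/(ρ_m − ρ_c) = 2.024 km × 1.778/0.4 = 9 km.

9 km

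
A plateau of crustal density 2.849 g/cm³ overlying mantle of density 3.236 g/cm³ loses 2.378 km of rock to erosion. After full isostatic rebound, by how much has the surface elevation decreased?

Rebound u = e ρ_c/ρ_m = 2.378 km × 2.849/3.236 = 2.094 km.
Net surface drop = e − u = 2.378 km − 2.094 km = e (ρ_m − ρ_c)/ρ_m = 0.284 km.

0.284 km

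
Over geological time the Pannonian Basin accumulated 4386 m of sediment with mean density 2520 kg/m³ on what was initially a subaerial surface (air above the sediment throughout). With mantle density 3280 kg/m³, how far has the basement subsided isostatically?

3370 m

Subaerial load: s = t ρ_sed / ρ_m = 4386 m × 2520/3280 = 3370 m.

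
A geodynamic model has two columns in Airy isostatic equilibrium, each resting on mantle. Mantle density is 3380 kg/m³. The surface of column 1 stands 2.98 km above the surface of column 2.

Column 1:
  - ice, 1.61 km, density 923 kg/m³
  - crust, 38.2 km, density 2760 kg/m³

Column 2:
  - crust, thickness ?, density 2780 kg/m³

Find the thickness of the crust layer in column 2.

Take the compensation level at the base of the deeper column (depth z_c below the surface of column 1) and equate Σ ρ_i t_i down to z_c; mantle fills any gap and the z_c terms cancel.
Column 1: 1.61×923 + 38.2×2760 + (z_c − 39.81)×3380
Column 2: 2.98×0 + x×2780 + (z_c − 2.98 − 0 − x)×3380
The z_c×3380 term appears on both sides and cancels. Collect the known terms of each column as K = Σ(ρt)_known − 3380 × (depth of known layers): K_1 = 106918.03 − 3380×39.81 = −27639.77; K_2 = 0 − 3380×(2.98 + 0) = −10072.4.
Balance: K_1 = K_2 − x×(3380 − 2780), so x = (K_2 − K_1)/(3380 − 2780) = 17567.4/600 = 29.3 km.

29.3 km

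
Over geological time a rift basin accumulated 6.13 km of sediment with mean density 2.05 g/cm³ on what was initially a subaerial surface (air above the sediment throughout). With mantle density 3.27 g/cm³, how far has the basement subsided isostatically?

Subaerial load: s = t ρ_sed / ρ_m = 6.13 km × 2.05/3.27 = 3.84 km.

3.84 km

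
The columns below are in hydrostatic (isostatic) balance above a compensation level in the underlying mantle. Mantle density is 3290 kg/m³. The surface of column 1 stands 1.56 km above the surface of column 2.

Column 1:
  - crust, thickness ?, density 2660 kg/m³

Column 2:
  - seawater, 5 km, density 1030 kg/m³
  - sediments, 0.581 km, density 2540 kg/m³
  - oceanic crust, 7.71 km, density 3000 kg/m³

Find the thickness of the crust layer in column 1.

Take the compensation level at the base of the deeper column (depth z_c below the surface of column 1) and equate Σ ρ_i t_i down to z_c; mantle fills any gap and the z_c terms cancel.
Column 1: x×2660 + (z_c − 0 − x)×3290
Column 2: 1.56×0 + 5×1030 + 0.581×2540 + 7.71×3000 + (z_c − 1.56 − 13.291)×3290
The z_c×3290 term appears on both sides and cancels. Collect the known terms of each column as K = Σ(ρt)_known − 3290 × (depth of known layers): K_1 = 0 − 3290×0 = 0; K_2 = 29755.74 − 3290×(1.56 + 13.291) = −19104.05.
Balance: K_1 − x×(3290 − 2660) = K_2, so x = (K_1 − K_2)/(3290 − 2660) = 19104/630 = 30.3 km.

30.3 km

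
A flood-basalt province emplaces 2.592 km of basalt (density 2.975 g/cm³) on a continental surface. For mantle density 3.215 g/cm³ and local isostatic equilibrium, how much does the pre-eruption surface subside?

2.4 km

Subaerial loading: s = t ρ_load / ρ_m.
s = 2.592 km × 2.975/3.215 = 2.4 km.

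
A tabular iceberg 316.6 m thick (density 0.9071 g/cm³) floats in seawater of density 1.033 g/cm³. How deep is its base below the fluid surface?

278 m

Draft d = t ρ_obj/ρ_fluid = 316.6 m × 0.9071/1.033 = 278 m.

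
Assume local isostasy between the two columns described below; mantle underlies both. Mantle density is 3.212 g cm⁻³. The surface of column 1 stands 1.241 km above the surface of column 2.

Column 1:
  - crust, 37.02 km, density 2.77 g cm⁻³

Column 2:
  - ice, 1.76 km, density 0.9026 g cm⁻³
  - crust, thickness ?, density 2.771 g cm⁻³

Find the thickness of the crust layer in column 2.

18.8 km

Take the compensation level at the base of the deeper column (depth z_c below the surface of column 1) and equate Σ ρ_i t_i down to z_c; mantle fills any gap and the z_c terms cancel.
Column 1: 37.02×2.77 + (z_c − 37.02)×3.212
Column 2: 1.241×0 + 1.76×0.9026 + x×2.771 + (z_c − 1.241 − 1.76 − x)×3.212
The z_c×3.212 term appears on both sides and cancels. Collect the known terms of each column as K = Σ(ρt)_known − 3.212 × (depth of known layers): K_1 = 102.5454 − 3.212×37.02 = −16.36284; K_2 = 1.588576 − 3.212×(1.241 + 1.76) = −8.050636.
Balance: K_1 = K_2 − x×(3.212 − 2.771), so x = (K_2 − K_1)/(3.212 − 2.771) = 8.3122/0.441 = 18.8 km.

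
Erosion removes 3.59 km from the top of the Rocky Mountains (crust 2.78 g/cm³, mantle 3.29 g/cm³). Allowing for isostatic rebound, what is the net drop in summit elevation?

0.557 km

Rebound u = e ρ_c/ρ_m = 3.59 km × 2.78/3.29 = 3.033 km.
Net surface drop = e − u = 3.59 km − 3.033 km = e (ρ_m − ρ_c)/ρ_m = 0.557 km.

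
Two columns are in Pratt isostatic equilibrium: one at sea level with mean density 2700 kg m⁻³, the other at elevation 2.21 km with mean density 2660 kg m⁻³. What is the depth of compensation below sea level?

147 km

ρ_ref D = ρ (D + h) → D (ρ_ref − ρ) = ρ h.
D = ρ h/(ρ_ref − ρ) = 2660 × 2.21 km/(2700 − 2660) = 147 km.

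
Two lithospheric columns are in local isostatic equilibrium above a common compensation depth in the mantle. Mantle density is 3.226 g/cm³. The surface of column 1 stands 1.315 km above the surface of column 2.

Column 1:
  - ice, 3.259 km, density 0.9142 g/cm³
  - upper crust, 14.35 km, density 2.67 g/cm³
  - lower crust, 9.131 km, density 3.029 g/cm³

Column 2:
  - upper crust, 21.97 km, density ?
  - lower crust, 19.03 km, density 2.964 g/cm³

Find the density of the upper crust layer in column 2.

2.86 g/cm³

Take the compensation level at the base of the deeper column (depth z_c below the surface of column 1) and equate Σ ρ_i t_i down to z_c; mantle fills any gap and the z_c terms cancel.
Column 1: 3.259×0.9142 + 14.35×2.67 + 9.131×3.029 + (z_c − 26.74)×3.226
Column 2: 1.315×0 + 21.97×ρ + 19.03×2.964 + (z_c − 1.315 − 41)×3.226
The z_c×3.226 term appears on both sides and cancels. Collect the known terms of each column as K = Σ(ρt)_known − 3.226 × (depth of known layers): K_1 = 68.9516768 − 3.226×26.74 = −17.3115632; K_2 = 56.40492 − 3.226×(1.315 + 41) = −80.10327.
Balance: K_1 = K_2 + 21.97×ρ, so ρ = (K_1 − K_2)/21.97 = 62.7917/21.97 = 2.86 g/cm³.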